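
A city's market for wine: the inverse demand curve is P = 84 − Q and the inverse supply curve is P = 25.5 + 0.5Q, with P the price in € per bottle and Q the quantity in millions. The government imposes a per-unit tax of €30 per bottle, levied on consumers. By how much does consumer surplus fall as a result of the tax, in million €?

Consumer surplus falls by €580 million.

Inverting to Q(P) form: Qd = 84 − P; Qs = 2P − 51.
Without the tax, 84 − P = 2P − 51 gives 3P = 135, so P* = €45 and Q* = 39.
With the tax collected from consumers, demand (in seller-price terms) shifts: Qd = 84 − (P + 30).
New equilibrium: consumers pay €65, suppliers receive €35, Q = 19. (Wedge: Pb − Ps = 30.)
ΔCS is the trapezoid between Q = 19 and Q = 39 of height €20: ½ · (39 + 19) · 20 = €580.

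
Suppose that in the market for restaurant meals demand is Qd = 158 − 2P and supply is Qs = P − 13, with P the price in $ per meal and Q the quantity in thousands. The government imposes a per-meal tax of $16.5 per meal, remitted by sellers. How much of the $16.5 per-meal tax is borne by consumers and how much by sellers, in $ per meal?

Before the tax: set 158 − 2P = P − 13 → P* = $57, Q* = 44.
With the tax collected from sellers, supply shifts: Qs = (P − 16.5) − 13.
Solving gives Q = 33 with consumers paying $62.5 and sellers receiving $46 (the $16.5 wedge).
Burden on consumers: $5.5; on sellers: $11. (They sum to $16.5.)
The less price-elastic side of the market bears the larger share of a per-unit tax.

Consumers bear $5.5 per meal; sellers bear $11 per meal.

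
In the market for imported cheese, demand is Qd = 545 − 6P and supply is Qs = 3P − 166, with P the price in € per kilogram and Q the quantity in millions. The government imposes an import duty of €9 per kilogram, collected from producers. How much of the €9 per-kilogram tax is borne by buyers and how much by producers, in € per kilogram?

Without the tax, 545 − 6P = 3P − 166 gives 9P = 711, so P* = €79 and Q* = 71.
With the tax collected from producers, supply shifts: Qs = 3(P − 9) − 166.
New equilibrium: buyers pay €82, producers receive €73, Q = 53. (Wedge: Pb − Ps = 9.)
Burden on buyers: €3; on producers: €6. (They sum to €9.)
The less price-elastic side of the market bears the larger share of a per-unit tax.

Buyers bear €3 per kilogram; producers bear €6 per kilogram.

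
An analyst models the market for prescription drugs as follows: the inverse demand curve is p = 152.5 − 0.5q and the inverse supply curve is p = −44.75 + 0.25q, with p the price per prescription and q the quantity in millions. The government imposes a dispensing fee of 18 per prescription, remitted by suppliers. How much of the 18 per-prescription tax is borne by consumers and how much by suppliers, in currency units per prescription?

Consumers bear 12 per prescription; suppliers bear 6 per prescription.

Inverting to q(p) form: qd = 305 − 2p; qs = 4p + 179.
Before the tax: set 305 − 2p = 4p + 179 → p* = 21, q* = 263.
With the tax collected from suppliers, supply shifts: qs = 4(p − 18) + 179.
Solving gives q = 239 with consumers paying 33 and suppliers receiving 15 (the 18 wedge).
Burden on consumers: 12; on suppliers: 6. (They sum to 18.)
The less price-elastic side of the market bears the larger share of a per-unit tax.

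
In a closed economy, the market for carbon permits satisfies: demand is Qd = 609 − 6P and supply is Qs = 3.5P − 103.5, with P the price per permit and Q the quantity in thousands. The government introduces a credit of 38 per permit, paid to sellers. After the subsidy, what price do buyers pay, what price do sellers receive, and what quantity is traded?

Without the subsidy, 609 − 6P = 3.5P − 103.5 gives 9.5P = 712.5, so P* = 75 and Q* = 159.
With a per-unit subsidy paid to sellers, each receives P + 38 per unit sold, so supply becomes Qs = 3.5(P + 38) − 103.5.
New equilibrium: buyers pay 61, sellers receive 99, Q = 243. (Wedge: Pb − Ps = −38.)

Buyers pay 61; sellers receive 99; quantity = 243.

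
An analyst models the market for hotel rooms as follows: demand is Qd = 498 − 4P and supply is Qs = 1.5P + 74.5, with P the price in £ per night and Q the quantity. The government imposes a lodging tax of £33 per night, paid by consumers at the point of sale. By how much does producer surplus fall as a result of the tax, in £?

Without the tax, 498 − 4P = 1.5P + 74.5 gives 5.5P = 423.5, so P* = £77 and Q* = 190.
With the tax collected from consumers, demand (in seller-price terms) shifts: Qd = 498 − 4(P + 33).
Solving gives Q = 154 with consumers paying £86 and producers receiving £53 (the £33 wedge).
ΔPS is the trapezoid between Q = 154 and Q = 190 of height £24: ½ · (190 + 154) · 24 = £4128.

Producer surplus falls by £4128.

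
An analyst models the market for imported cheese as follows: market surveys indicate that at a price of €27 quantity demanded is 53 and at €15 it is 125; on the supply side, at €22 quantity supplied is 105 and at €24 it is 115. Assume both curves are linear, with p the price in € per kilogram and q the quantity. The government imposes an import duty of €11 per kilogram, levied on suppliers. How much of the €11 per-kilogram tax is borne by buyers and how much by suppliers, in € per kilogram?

Buyers bear €5 per kilogram; suppliers bear €6 per kilogram.

Demand slope: (125 − 53)/(15 − 27) = -6, so qd = 215 − 6p.
Supply slope: (115 − 105)/(24 − 22) = 5, so qs = 5p − 5.
Without the tax, 215 − 6p = 5p − 5 gives 11p = 220, so p* = €20 and q* = 95.
With the tax collected from suppliers, supply shifts: qs = 5(p − 11) − 5.
Solving gives q = 65 with buyers paying €25 and suppliers receiving €14 (the €11 wedge).
Burden on buyers: €5; on suppliers: €6. (They sum to €11.)
The less price-elastic side of the market bears the larger share of a per-unit tax.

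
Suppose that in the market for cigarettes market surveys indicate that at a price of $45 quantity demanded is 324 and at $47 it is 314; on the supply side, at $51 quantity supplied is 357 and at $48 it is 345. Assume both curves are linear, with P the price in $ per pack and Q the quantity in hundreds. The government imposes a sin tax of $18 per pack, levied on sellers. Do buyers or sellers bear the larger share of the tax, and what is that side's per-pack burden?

Sellers bear the larger share: $10 per pack.

Demand slope: (314 − 324)/(47 − 45) = -5, so Qd = 549 − 5P.
Supply slope: (345 − 357)/(48 − 51) = 4, so Qs = 4P + 153.
Without the tax, 549 − 5P = 4P + 153 gives 9P = 396, so P* = $44 and Q* = 329.
With the tax collected from sellers, supply shifts: Qs = 4(P − 18) + 153.
New equilibrium: buyers pay $52, sellers receive $34, Q = 289. (Wedge: Pb − Ps = 18.)
Per-pack burden: buyers $8, sellers $10.
Sellers take the larger share because supply is less price-elastic here (demand slope 5 vs supply slope 4).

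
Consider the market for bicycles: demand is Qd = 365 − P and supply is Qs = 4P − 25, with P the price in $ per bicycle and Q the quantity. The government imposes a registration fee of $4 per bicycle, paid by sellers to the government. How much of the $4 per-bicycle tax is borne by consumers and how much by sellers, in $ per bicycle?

Without the tax, 365 − P = 4P − 25 gives 5P = 390, so P* = $78 and Q* = 287.
With the tax collected from sellers, supply shifts: Qs = 4(P − 4) − 25.
New equilibrium: consumers pay $81.2, sellers receive $77.2, Q = 283.8. (Wedge: Pb − Ps = 4.)
Burden on consumers: $3.2; on sellers: $0.8. (They sum to $4.)
The less price-elastic side of the market bears the larger share of a per-unit tax.

Consumers bear $3.2 per bicycle; sellers bear $0.8 per bicycle.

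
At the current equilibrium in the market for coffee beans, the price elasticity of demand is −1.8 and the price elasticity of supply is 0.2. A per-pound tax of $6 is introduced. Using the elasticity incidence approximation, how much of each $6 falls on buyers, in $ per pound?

Incidence ratio: buyers' share ≈ εs / (εs + |εd|) = 0.2 / (0.2 + 1.8) = 0.1.
So buyers bear ≈ 0.1 × $6 = $0.6; suppliers bear $5.4.

Buyers bear ≈ $0.6 per pound.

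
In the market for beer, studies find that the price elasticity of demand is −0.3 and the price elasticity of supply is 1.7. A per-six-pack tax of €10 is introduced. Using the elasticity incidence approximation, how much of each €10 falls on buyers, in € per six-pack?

Incidence ratio: buyers' share ≈ εs / (εs + |εd|) = 1.7 / (1.7 + 0.3) = 0.85.
So buyers bear ≈ 0.85 × €10 = €8.5; sellers bear €1.5.

Buyers bear ≈ €8.5 per six-pack.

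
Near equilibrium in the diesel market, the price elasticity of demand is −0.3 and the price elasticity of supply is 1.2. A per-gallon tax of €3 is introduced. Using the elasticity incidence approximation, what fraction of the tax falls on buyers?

Buyers' share ≈ 0.8.

Incidence ratio: buyers' share ≈ εs / (εs + |εd|) = 1.2 / (1.2 + 0.3) = 0.8.
Supply is the more elastic side, so buyers bear the larger share.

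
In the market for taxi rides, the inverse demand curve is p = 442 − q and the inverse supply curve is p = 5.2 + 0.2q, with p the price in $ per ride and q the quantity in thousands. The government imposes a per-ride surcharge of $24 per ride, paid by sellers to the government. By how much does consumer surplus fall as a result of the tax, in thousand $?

Consumer surplus falls by $7080 thousand.

Inverting to q(p) form: qd = 442 − p; qs = 5p − 26.
Without the tax, 442 − p = 5p − 26 gives 6p = 468, so p* = $78 and q* = 364.
With the tax collected from sellers, supply shifts: qs = 5(p − 24) − 26.
Solving gives q = 344 with buyers paying $98 and sellers receiving $74 (the $24 wedge).
ΔCS is the trapezoid between Q = 344 and Q = 364 of height $20: ½ · (364 + 344) · 20 = $7080.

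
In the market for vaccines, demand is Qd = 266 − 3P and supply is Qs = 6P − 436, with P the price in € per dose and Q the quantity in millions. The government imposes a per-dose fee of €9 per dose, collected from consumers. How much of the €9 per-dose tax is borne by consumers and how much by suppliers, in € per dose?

Consumers bear €6 per dose; suppliers bear €3 per dose.

Without the tax, 266 − 3P = 6P − 436 gives 9P = 702, so P* = €78 and Q* = 32.
With the tax collected from consumers, demand (in seller-price terms) shifts: Qd = 266 − 3(P + 9).
Solving gives Q = 14 with consumers paying €84 and suppliers receiving €75 (the €9 wedge).
Burden on consumers: €6; on suppliers: €3. (They sum to €9.)
The less price-elastic side of the market bears the larger share of a per-unit tax.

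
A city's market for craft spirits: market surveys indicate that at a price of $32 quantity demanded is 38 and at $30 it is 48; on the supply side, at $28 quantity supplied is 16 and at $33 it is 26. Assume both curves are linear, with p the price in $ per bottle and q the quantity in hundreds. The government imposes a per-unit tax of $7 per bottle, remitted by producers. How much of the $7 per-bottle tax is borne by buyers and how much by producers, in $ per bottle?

Buyers bear $2 per bottle; producers bear $5 per bottle.

Demand slope: (48 − 38)/(30 − 32) = -5, so qd = 198 − 5p.
Supply slope: (26 − 16)/(33 − 28) = 2, so qs = 2p − 40.
Without the tax, 198 − 5p = 2p − 40 gives 7p = 238, so p* = $34 and q* = 28.
With the tax collected from producers, supply shifts: qs = 2(p − 7) − 40.
Solving gives q = 18 with buyers paying $36 and producers receiving $29 (the $7 wedge).
Burden on buyers: $2; on producers: $5. (They sum to $7.)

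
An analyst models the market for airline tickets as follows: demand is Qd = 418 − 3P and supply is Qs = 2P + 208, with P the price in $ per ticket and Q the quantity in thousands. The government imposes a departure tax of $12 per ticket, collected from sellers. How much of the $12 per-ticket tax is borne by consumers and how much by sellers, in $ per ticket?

Before the tax: set 418 − 3P = 2P + 208 → P* = $42, Q* = 292.
With the tax collected from sellers, supply shifts: Qs = 2(P − 12) + 208.
New equilibrium: consumers pay $46.8, sellers receive $34.8, Q = 277.6. (Wedge: Pb − Ps = 12.)
Burden on consumers: $4.8; on sellers: $7.2. (They sum to $12.)

Consumers bear $4.8 per ticket; sellers bear $7.2 per ticket.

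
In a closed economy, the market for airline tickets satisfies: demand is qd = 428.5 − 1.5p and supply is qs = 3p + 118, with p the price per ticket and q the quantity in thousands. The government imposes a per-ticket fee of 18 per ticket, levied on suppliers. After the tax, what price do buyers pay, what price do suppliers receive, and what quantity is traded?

Before the tax: set 428.5 − 1.5p = 3p + 118 → p* = 69, q* = 325.
With the tax collected from suppliers, supply shifts: qs = 3(p − 18) + 118.
New equilibrium: buyers pay 81, suppliers receive 63, q = 307. (Wedge: pb − ps = 18.)
The less price-elastic side of the market bears the larger share of a per-unit tax.

Buyers pay 81; suppliers receive 63; quantity = 307.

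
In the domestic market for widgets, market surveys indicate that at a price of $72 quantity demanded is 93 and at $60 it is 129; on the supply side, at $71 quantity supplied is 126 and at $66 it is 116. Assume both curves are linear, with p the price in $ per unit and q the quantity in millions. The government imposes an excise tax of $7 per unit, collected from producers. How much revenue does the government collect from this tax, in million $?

Demand slope: (129 − 93)/(60 − 72) = -3, so qd = 309 − 3p.
Supply slope: (116 − 126)/(66 − 71) = 2, so qs = 2p − 16.
Before the tax: set 309 − 3p = 2p − 16 → p* = $65, q* = 114.
With the tax collected from producers, supply shifts: qs = 2(p − 7) − 16.
Solving gives q = 105.6 with consumers paying $67.8 and producers receiving $60.8 (the $7 wedge).
Revenue = t · Q = 7 · 105.6 = $739.2.

Tax revenue = $739.2 million.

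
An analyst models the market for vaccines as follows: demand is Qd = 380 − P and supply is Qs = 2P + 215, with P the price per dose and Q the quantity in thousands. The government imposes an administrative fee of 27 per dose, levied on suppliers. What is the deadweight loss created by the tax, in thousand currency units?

Without the tax, 380 − P = 2P + 215 gives 3P = 165, so P* = 55 and Q* = 325.
With the tax collected from suppliers, supply shifts: Qs = 2(P − 27) + 215.
New equilibrium: buyers pay 73, suppliers receive 46, Q = 307. (Wedge: Pb − Ps = 27.)
Quantity falls by |ΔQ| = |325 − 307| = 18.
DWL = ½ · t · |ΔQ| = ½ · 27 · 18 = 243.

Deadweight loss = 243 thousand.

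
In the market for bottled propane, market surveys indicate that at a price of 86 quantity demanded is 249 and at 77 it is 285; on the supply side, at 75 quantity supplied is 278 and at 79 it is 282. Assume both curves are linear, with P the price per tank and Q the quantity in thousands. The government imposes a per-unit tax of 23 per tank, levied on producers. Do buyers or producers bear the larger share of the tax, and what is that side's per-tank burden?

Demand slope: (285 − 249)/(77 − 86) = -4, so Qd = 593 − 4P.
Supply slope: (282 − 278)/(79 − 75) = 1, so Qs = P + 203.
Before the tax: set 593 − 4P = P + 203 → P* = 78, Q* = 281.
With the tax collected from producers, supply shifts: Qs = (P − 23) + 203.
New equilibrium: buyers pay 82.6, producers receive 59.6, Q = 262.6. (Wedge: Pb − Ps = 23.)
Per-tank burden: buyers 4.6, producers 18.4.
Producers take the larger share because supply is less price-elastic here (demand slope 4 vs supply slope 1).

Producers bear the larger share: 18.4 per tank.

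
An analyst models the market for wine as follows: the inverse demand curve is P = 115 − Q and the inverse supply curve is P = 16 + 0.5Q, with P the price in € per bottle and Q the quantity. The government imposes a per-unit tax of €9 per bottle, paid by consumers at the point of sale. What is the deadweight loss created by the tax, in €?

Rewrite in direct form: Qd = 115 − P and Qs = 2P − 32.
Before the tax: set 115 − P = 2P − 32 → P* = €49, Q* = 66.
With the tax collected from consumers, demand (in seller-price terms) shifts: Qd = 115 − (P + 9).
Solving gives Q = 60 with consumers paying €55 and suppliers receiving €46 (the €9 wedge).
Quantity falls by |ΔQ| = |66 − 60| = 6.
DWL = ½ · t · |ΔQ| = ½ · 9 · 6 = €27.

Deadweight loss = €27.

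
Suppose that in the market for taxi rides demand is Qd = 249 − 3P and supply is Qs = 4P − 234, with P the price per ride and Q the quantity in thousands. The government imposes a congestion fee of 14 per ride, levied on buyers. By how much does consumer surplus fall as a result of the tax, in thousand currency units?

Consumer surplus falls by 240 thousand.

Without the tax, 249 − 3P = 4P − 234 gives 7P = 483, so P* = 69 and Q* = 42.
With the tax collected from buyers, demand (in seller-price terms) shifts: Qd = 249 − 3(P + 14).
New equilibrium: buyers pay 77, suppliers receive 63, Q = 18. (Wedge: Pb − Ps = 14.)
ΔCS is the trapezoid between Q = 18 and Q = 42 of height 8: ½ · (42 + 18) · 8 = 240.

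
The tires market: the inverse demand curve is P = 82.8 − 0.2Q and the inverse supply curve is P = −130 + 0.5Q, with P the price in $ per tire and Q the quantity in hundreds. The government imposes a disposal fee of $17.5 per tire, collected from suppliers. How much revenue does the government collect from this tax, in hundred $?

Inverting to Q(P) form: Qd = 414 − 5P; Qs = 2P + 260.
Without the tax, 414 − 5P = 2P + 260 gives 7P = 154, so P* = $22 and Q* = 304.
With the tax collected from suppliers, supply shifts: Qs = 2(P − 17.5) + 260.
New equilibrium: buyers pay $27, suppliers receive $9.5, Q = 279. (Wedge: Pb − Ps = 17.5.)
Revenue = t · Q = 17.5 · 279 = $4882.5.

Tax revenue = $4882.5 hundred.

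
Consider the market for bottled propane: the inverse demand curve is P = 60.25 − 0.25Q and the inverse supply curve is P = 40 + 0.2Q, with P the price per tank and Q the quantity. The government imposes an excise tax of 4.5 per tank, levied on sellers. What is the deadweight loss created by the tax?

Rewrite in direct form: Qd = 241 − 4P and Qs = 5P − 200.
Without the tax, 241 − 4P = 5P − 200 gives 9P = 441, so P* = 49 and Q* = 45.
With the tax collected from sellers, supply shifts: Qs = 5(P − 4.5) − 200.
New equilibrium: consumers pay 51.5, sellers receive 47, Q = 35. (Wedge: Pb − Ps = 4.5.)
Quantity falls by |ΔQ| = |45 − 35| = 10.
DWL = ½ · t · |ΔQ| = ½ · 4.5 · 10 = 22.5.

Deadweight loss = 22.5.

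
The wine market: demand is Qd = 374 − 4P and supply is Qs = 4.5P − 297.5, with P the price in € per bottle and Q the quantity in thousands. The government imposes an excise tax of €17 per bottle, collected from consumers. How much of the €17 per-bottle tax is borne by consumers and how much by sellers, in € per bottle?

Consumers bear €9 per bottle; sellers bear €8 per bottle.

Before the tax: set 374 − 4P = 4.5P − 297.5 → P* = €79, Q* = 58.
With the tax collected from consumers, demand (in seller-price terms) shifts: Qd = 374 − 4(P + 17).
New equilibrium: consumers pay €88, sellers receive €71, Q = 22. (Wedge: Pb − Ps = 17.)
Burden on consumers: €9; on sellers: €8. (They sum to €17.)
The less price-elastic side of the market bears the larger share of a per-unit tax.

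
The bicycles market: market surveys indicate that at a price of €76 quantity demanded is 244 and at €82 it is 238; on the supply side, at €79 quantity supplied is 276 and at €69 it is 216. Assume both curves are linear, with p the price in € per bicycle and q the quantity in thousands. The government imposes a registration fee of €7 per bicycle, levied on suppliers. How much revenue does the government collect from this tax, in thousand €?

Tax revenue = €1680 thousand.

Demand slope: (238 − 244)/(82 − 76) = -1, so qd = 320 − p.
Supply slope: (216 − 276)/(69 − 79) = 6, so qs = 6p − 198.
Before the tax: set 320 − p = 6p − 198 → p* = €74, q* = 246.
With the tax collected from suppliers, supply shifts: qs = 6(p − 7) − 198.
Solving gives q = 240 with consumers paying €80 and suppliers receiving €73 (the €7 wedge).
Revenue = t · Q = 7 · 240 = €1680.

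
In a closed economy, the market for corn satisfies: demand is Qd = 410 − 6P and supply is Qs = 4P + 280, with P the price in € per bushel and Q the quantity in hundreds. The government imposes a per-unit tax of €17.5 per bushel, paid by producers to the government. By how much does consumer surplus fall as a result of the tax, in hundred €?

Consumer surplus falls by €2177 hundred.

Without the tax, 410 − 6P = 4P + 280 gives 10P = 130, so P* = €13 and Q* = 332.
With the tax collected from producers, supply shifts: Qs = 4(P − 17.5) + 280.
Solving gives Q = 290 with consumers paying €20 and producers receiving €2.5 (the €17.5 wedge).
ΔCS is the trapezoid between Q = 290 and Q = 332 of height €7: ½ · (332 + 290) · 7 = €2177.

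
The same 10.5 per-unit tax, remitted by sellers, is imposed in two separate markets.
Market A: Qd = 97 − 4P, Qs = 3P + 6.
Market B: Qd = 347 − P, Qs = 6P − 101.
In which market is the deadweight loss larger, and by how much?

Market A: pre-tax P* = 13, Q* = 45; post-tax Q = 27; deadweight loss = 94.5.
Market B: pre-tax P* = 64, Q* = 283; post-tax Q = 274; deadweight loss = 47.25.
Difference: 94.5 vs 47.25 → market A is larger by 47.25.

Market A, by 47.25.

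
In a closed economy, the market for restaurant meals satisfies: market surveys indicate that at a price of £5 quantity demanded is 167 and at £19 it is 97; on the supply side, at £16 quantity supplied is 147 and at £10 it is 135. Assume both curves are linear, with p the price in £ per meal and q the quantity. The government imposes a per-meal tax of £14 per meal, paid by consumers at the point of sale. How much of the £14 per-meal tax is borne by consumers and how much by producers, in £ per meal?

Demand slope: (97 − 167)/(19 − 5) = -5, so qd = 192 − 5p.
Supply slope: (135 − 147)/(10 − 16) = 2, so qs = 2p + 115.
Before the tax: set 192 − 5p = 2p + 115 → p* = £11, q* = 137.
With the tax collected from consumers, demand (in seller-price terms) shifts: qd = 192 − 5(p + 14).
Solving gives q = 117 with consumers paying £15 and producers receiving £1 (the £14 wedge).
Burden on consumers: £4; on producers: £10. (They sum to £14.)

Consumers bear £4 per meal; producers bear £10 per meal.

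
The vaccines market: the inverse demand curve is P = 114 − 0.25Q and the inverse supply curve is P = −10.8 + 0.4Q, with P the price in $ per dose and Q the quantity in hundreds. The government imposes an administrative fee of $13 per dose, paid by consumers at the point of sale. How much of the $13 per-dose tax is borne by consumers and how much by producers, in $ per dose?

Rewrite in direct form: Qd = 456 − 4P and Qs = 2.5P + 27.
Before the tax: set 456 − 4P = 2.5P + 27 → P* = $66, Q* = 192.
With the tax collected from consumers, demand (in seller-price terms) shifts: Qd = 456 − 4(P + 13).
New equilibrium: consumers pay $71, producers receive $58, Q = 172. (Wedge: Pb − Ps = 13.)
Burden on consumers: $5; on producers: $8. (They sum to $13.)

Consumers bear $5 per dose; producers bear $8 per dose.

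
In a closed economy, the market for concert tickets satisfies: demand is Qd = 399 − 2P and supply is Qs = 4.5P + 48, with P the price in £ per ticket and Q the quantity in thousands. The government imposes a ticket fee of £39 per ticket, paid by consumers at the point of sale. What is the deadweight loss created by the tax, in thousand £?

Before the tax: set 399 − 2P = 4.5P + 48 → P* = £54, Q* = 291.
With the tax collected from consumers, demand (in seller-price terms) shifts: Qd = 399 − 2(P + 39).
New equilibrium: consumers pay £81, suppliers receive £42, Q = 237. (Wedge: Pb − Ps = 39.)
Quantity falls by |ΔQ| = |291 − 237| = 54.
DWL = ½ · t · |ΔQ| = ½ · 39 · 54 = £1053.

Deadweight loss = £1053 thousand.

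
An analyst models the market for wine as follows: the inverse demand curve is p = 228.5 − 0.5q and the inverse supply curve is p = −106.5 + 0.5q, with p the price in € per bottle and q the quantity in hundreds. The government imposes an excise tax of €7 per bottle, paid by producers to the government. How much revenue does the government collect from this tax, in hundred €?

Inverting to q(p) form: qd = 457 − 2p; qs = 2p + 213.
Without the tax, 457 − 2p = 2p + 213 gives 4p = 244, so p* = €61 and q* = 335.
With the tax collected from producers, supply shifts: qs = 2(p − 7) + 213.
Solving gives q = 328 with buyers paying €64.5 and producers receiving €57.5 (the €7 wedge).
Revenue = t · Q = 7 · 328 = €2296.

Tax revenue = €2296 hundred.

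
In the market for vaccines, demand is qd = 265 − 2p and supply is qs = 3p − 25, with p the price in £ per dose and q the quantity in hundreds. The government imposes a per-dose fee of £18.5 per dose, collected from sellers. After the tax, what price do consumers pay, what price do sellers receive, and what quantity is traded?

Consumers pay £69.1; sellers receive £50.6; quantity = 126.8.

Without the tax, 265 − 2p = 3p − 25 gives 5p = 290, so p* = £58 and q* = 149.
With the tax collected from sellers, supply shifts: qs = 3(p − 18.5) − 25.
New equilibrium: consumers pay £69.1, sellers receive £50.6, q = 126.8. (Wedge: pb − ps = 18.5.)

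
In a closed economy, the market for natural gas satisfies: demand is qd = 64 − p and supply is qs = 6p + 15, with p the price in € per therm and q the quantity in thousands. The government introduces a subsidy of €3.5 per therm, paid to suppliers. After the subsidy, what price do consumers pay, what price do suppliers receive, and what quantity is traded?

Without the subsidy, 64 − p = 6p + 15 gives 7p = 49, so p* = €7 and q* = 57.
With a per-unit subsidy paid to suppliers, each receives p + 3.5 per unit sold, so supply becomes qs = 6(p + 3.5) + 15.
New equilibrium: consumers pay €4, suppliers receive €7.5, q = 60. (Wedge: pb − ps = −3.5.)

Consumers pay €4; suppliers receive €7.5; quantity = 60.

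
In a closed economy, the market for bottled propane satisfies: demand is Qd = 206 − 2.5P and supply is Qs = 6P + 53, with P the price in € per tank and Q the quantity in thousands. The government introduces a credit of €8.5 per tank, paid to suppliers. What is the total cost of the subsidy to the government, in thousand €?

Government outlay = €1496 thousand.

Before the subsidy: set 206 − 2.5P = 6P + 53 → P* = €18, Q* = 161.
With a per-unit subsidy paid to suppliers, each receives P + 8.5 per unit sold, so supply becomes Qs = 6(P + 8.5) + 53.
Solving gives Q = 176 with buyers paying €12 and suppliers receiving €20.5 (the €8.5 wedge).
Outlay = t · Q = 8.5 · 176 = €1496.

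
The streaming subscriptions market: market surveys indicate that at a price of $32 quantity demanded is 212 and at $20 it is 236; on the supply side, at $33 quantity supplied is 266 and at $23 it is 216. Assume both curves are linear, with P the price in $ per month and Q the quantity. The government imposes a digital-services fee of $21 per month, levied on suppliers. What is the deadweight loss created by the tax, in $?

Demand slope: (236 − 212)/(20 − 32) = -2, so Qd = 276 − 2P.
Supply slope: (216 − 266)/(23 − 33) = 5, so Qs = 5P + 101.
Without the tax, 276 − 2P = 5P + 101 gives 7P = 175, so P* = $25 and Q* = 226.
With the tax collected from suppliers, supply shifts: Qs = 5(P − 21) + 101.
Solving gives Q = 196 with consumers paying $40 and suppliers receiving $19 (the $21 wedge).
Quantity falls by |ΔQ| = |226 − 196| = 30.
DWL = ½ · t · |ΔQ| = ½ · 21 · 30 = $315.

Deadweight loss = $315.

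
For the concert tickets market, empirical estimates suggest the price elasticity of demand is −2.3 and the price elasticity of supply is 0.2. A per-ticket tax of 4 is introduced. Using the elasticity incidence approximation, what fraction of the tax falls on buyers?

Incidence ratio: buyers' share ≈ εs / (εs + |εd|) = 0.2 / (0.2 + 2.3) = 0.08.
Supply is the less elastic side, so buyers bear the smaller share.

Buyers' share ≈ 0.08.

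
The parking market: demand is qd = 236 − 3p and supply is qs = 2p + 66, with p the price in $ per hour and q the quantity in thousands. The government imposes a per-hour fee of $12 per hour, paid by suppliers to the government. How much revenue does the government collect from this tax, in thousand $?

Tax revenue = $1435.2 thousand.

Before the tax: set 236 − 3p = 2p + 66 → p* = $34, q* = 134.
With the tax collected from suppliers, supply shifts: qs = 2(p − 12) + 66.
New equilibrium: consumers pay $38.8, suppliers receive $26.8, q = 119.6. (Wedge: pb − ps = 12.)
Revenue = t · Q = 12 · 119.6 = $1435.2.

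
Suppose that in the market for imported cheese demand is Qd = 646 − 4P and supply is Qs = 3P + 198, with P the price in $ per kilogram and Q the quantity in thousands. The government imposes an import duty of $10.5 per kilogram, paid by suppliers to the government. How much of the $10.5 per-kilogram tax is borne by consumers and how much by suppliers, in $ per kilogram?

Before the tax: set 646 − 4P = 3P + 198 → P* = $64, Q* = 390.
With the tax collected from suppliers, supply shifts: Qs = 3(P − 10.5) + 198.
New equilibrium: consumers pay $68.5, suppliers receive $58, Q = 372. (Wedge: Pb − Ps = 10.5.)
Burden on consumers: $4.5; on suppliers: $6. (They sum to $10.5.)

Consumers bear $4.5 per kilogram; suppliers bear $6 per kilogram.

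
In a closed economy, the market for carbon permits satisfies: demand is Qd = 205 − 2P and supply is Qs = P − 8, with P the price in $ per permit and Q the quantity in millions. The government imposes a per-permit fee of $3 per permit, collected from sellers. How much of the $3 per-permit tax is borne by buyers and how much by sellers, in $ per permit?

Before the tax: set 205 − 2P = P − 8 → P* = $71, Q* = 63.
With the tax collected from sellers, supply shifts: Qs = (P − 3) − 8.
New equilibrium: buyers pay $72, sellers receive $69, Q = 61. (Wedge: Pb − Ps = 3.)
Burden on buyers: $1; on sellers: $2. (They sum to $3.)
The less price-elastic side of the market bears the larger share of a per-unit tax.

Buyers bear $1 per permit; sellers bear $2 per permit.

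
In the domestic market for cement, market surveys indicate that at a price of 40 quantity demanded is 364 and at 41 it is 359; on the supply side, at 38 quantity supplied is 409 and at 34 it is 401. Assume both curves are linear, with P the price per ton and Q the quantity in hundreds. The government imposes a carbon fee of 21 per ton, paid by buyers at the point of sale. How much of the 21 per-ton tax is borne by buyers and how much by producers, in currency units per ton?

Buyers bear 6 per ton; producers bear 15 per ton.

Demand slope: (359 − 364)/(41 − 40) = -5, so Qd = 564 − 5P.
Supply slope: (401 − 409)/(34 − 38) = 2, so Qs = 2P + 333.
Without the tax, 564 − 5P = 2P + 333 gives 7P = 231, so P* = 33 and Q* = 399.
With the tax collected from buyers, demand (in seller-price terms) shifts: Qd = 564 − 5(P + 21).
Solving gives Q = 369 with buyers paying 39 and producers receiving 18 (the 21 wedge).
Burden on buyers: 6; on producers: 15. (They sum to 21.)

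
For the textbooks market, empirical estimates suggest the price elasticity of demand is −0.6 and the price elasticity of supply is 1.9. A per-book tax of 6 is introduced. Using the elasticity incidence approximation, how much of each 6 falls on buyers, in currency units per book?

Incidence ratio: buyers' share ≈ εs / (εs + |εd|) = 1.9 / (1.9 + 0.6) = 0.76.
So buyers bear ≈ 0.76 × 6 = 4.56; suppliers bear 1.44.

Buyers bear ≈ 4.56 per book.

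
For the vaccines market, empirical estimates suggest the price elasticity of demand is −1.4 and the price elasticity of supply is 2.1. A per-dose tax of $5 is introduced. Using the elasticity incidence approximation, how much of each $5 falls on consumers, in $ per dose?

Incidence ratio: consumers' share ≈ εs / (εs + |εd|) = 2.1 / (2.1 + 1.4) = 0.6.
So consumers bear ≈ 0.6 × $5 = $3; sellers bear $2.

Consumers bear ≈ $3 per dose.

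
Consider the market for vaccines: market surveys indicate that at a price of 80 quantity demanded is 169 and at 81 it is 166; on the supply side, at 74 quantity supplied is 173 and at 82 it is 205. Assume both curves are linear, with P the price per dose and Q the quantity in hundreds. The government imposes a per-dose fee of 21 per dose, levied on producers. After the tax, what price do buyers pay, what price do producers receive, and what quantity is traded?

Buyers pay 88; producers receive 67; quantity = 145.

Demand slope: (166 − 169)/(81 − 80) = -3, so Qd = 409 − 3P.
Supply slope: (205 − 173)/(82 − 74) = 4, so Qs = 4P − 123.
Without the tax, 409 − 3P = 4P − 123 gives 7P = 532, so P* = 76 and Q* = 181.
With the tax collected from producers, supply shifts: Qs = 4(P − 21) − 123.
New equilibrium: buyers pay 88, producers receive 67, Q = 145. (Wedge: Pb − Ps = 21.)
The less price-elastic side of the market bears the larger share of a per-unit tax.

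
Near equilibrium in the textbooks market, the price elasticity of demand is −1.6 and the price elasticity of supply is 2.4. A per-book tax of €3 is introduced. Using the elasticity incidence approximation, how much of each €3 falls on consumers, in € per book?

Consumers bear ≈ €1.8 per book.

Incidence ratio: consumers' share ≈ εs / (εs + |εd|) = 2.4 / (2.4 + 1.6) = 0.6.
So consumers bear ≈ 0.6 × €3 = €1.8; sellers bear €1.2.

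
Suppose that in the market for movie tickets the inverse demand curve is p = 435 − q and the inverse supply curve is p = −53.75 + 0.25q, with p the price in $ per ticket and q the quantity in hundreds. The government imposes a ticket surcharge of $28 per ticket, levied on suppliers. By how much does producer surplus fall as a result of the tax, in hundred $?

Inverting to q(p) form: qd = 435 − p; qs = 4p + 215.
Without the tax, 435 − p = 4p + 215 gives 5p = 220, so p* = $44 and q* = 391.
With the tax collected from suppliers, supply shifts: qs = 4(p − 28) + 215.
Solving gives q = 368.6 with consumers paying $66.4 and suppliers receiving $38.4 (the $28 wedge).
ΔPS is the trapezoid between Q = 368.6 and Q = 391 of height $5.6: ½ · (391 + 368.6) · 5.6 = $2126.88.

Producer surplus falls by $2126.88 hundred.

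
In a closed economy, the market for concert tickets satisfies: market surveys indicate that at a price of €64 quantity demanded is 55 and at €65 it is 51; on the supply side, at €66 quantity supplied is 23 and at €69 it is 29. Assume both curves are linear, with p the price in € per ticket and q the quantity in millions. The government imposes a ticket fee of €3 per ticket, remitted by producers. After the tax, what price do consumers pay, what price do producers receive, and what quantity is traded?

Consumers pay €71; producers receive €68; quantity = 27.

Demand slope: (51 − 55)/(65 − 64) = -4, so qd = 311 − 4p.
Supply slope: (29 − 23)/(69 − 66) = 2, so qs = 2p − 109.
Before the tax: set 311 − 4p = 2p − 109 → p* = €70, q* = 31.
With the tax collected from producers, supply shifts: qs = 2(p − 3) − 109.
New equilibrium: consumers pay €71, producers receive €68, q = 27. (Wedge: pb − ps = 3.)
The less price-elastic side of the market bears the larger share of a per-unit tax.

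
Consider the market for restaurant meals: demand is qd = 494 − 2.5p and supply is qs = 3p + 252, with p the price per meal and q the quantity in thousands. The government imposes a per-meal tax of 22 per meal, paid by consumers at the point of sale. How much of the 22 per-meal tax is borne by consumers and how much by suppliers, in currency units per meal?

Without the tax, 494 − 2.5p = 3p + 252 gives 5.5p = 242, so p* = 44 and q* = 384.
With the tax collected from consumers, demand (in seller-price terms) shifts: qd = 494 − 2.5(p + 22).
Solving gives q = 354 with consumers paying 56 and suppliers receiving 34 (the 22 wedge).
Burden on consumers: 12; on suppliers: 10. (They sum to 22.)
The less price-elastic side of the market bears the larger share of a per-unit tax.

Consumers bear 12 per meal; suppliers bear 10 per meal.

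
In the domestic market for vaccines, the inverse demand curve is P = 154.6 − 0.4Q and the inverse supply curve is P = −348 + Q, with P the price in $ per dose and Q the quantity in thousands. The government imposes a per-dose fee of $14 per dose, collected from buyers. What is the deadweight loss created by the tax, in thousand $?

Deadweight loss = $70 thousand.

Rewrite in direct form: Qd = 386.5 − 2.5P and Qs = P + 348.
Before the tax: set 386.5 − 2.5P = P + 348 → P* = $11, Q* = 359.
With the tax collected from buyers, demand (in seller-price terms) shifts: Qd = 386.5 − 2.5(P + 14).
New equilibrium: buyers pay $15, producers receive $1, Q = 349. (Wedge: Pb − Ps = 14.)
Quantity falls by |ΔQ| = |359 − 349| = 10.
DWL = ½ · t · |ΔQ| = ½ · 14 · 10 = $70.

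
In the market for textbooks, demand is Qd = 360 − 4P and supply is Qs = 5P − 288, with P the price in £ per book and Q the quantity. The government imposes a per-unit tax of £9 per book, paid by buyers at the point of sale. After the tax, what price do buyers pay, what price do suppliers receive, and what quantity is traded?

Without the tax, 360 − 4P = 5P − 288 gives 9P = 648, so P* = £72 and Q* = 72.
With the tax collected from buyers, demand (in seller-price terms) shifts: Qd = 360 − 4(P + 9).
New equilibrium: buyers pay £77, suppliers receive £68, Q = 52. (Wedge: Pb − Ps = 9.)
The less price-elastic side of the market bears the larger share of a per-unit tax.

Buyers pay £77; suppliers receive £68; quantity = 52.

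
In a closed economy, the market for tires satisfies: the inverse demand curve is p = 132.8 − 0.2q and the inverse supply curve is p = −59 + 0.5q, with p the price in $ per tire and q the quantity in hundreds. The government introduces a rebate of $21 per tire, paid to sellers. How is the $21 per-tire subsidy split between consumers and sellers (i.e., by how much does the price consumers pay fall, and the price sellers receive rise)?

Rewrite in direct form: qd = 664 − 5p and qs = 2p + 118.
Before the subsidy: set 664 − 5p = 2p + 118 → p* = $78, q* = 274.
With a per-unit subsidy paid to sellers, each receives p + 21 per unit sold, so supply becomes qs = 2(p + 21) + 118.
Solving gives q = 304 with consumers paying $72 and sellers receiving $93 (the $21 wedge).
Gain to consumers: $6; to sellers: $15. (They sum to $21.)

Consumers gain $6 per tire; sellers gain $15 per tire.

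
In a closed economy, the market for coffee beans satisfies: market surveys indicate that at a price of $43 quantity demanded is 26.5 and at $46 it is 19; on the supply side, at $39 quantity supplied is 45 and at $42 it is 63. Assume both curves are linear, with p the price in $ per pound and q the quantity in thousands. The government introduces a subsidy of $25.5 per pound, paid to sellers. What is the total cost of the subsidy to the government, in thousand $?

Government outlay = $2142 thousand.

Demand slope: (19 − 26.5)/(46 − 43) = -2.5, so qd = 134 − 2.5p.
Supply slope: (63 − 45)/(42 − 39) = 6, so qs = 6p − 189.
Without the subsidy, 134 − 2.5p = 6p − 189 gives 8.5p = 323, so p* = $38 and q* = 39.
With a per-unit subsidy paid to sellers, each receives p + 25.5 per unit sold, so supply becomes qs = 6(p + 25.5) − 189.
Solving gives q = 84 with buyers paying $20 and sellers receiving $45.5 (the $25.5 wedge).
Outlay = t · Q = 25.5 · 84 = $2142.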